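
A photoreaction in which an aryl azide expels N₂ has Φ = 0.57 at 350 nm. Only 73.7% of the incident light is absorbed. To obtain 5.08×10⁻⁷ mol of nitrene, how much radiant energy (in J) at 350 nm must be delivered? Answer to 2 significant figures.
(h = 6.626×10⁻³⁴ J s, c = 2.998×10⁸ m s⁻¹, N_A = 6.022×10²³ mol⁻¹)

Photons that must be absorbed: 5.08×10⁻⁷ / 0.57 = 8.912×10⁻⁷ mol.
Incident photons needed: 8.912×10⁻⁷ / 0.737 = 1.209×10⁻⁶ mol.
Photon energy: hc/λ = 5.676×10⁻¹⁹ J; per mole, 3.418×10⁵ J mol⁻¹.
Energy required: 1.209×10⁻⁶ × 3.418×10⁵ = 0.41 J.

0.41 J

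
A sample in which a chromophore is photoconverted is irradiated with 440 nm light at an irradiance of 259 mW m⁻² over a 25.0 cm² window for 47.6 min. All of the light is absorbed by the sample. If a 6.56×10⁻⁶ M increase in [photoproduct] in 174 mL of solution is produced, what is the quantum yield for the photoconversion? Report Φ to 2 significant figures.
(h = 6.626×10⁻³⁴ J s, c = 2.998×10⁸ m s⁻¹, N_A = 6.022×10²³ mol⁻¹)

Product: (6.56×10⁻⁶ M)(0.174 L) = 1.141×10⁻⁶ mol.
Photon energy at 440 nm: hc/λ = (6.626×10⁻³⁴)(2.998×10⁸)/(440×10⁻⁹) = 4.515×10⁻¹⁹ J.
Energy delivered: (259 mW m⁻²)(25.0×10⁻⁴ m²)(2856 s) = 1.849 J.
Photons incident: 1.849 / 4.515×10⁻¹⁹ = 4.095×10¹⁸, i.e. 4.095×10¹⁸/6.022×10²³ = 6.800×10⁻⁶ mol.
Φ = 1.141×10⁻⁶ mol / 6.800×10⁻⁶ mol photons = 0.17.

Φ = 0.17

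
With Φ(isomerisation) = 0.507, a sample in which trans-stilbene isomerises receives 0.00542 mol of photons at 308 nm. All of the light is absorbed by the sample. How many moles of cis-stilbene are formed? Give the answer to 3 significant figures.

Product: Φ × n_abs = 0.507 × 0.00542 = 0.002748 mol.

0.00275 mol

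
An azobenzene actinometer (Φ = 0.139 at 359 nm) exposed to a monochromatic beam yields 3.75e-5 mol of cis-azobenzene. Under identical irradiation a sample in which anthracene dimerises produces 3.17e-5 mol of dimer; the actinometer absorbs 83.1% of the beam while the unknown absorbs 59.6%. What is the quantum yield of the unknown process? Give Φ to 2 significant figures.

Photons absorbed by the actinometer: 3.75e-5 / 0.139 = 2.698e-4 mol.
Incident flux: 2.698e-4 / 0.831 = 3.247e-4 einstein.
Absorbed by unknown: 0.596 × 3.247e-4 = 1.935e-4 mol.
Φ(unknown) = 3.17e-5 / 1.935e-4 = 0.16.

Φ = 0.16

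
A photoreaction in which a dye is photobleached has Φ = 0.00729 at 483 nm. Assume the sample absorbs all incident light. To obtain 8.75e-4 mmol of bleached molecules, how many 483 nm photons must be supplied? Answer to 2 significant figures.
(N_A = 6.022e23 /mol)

Product: 8.75e-4 mmol = 8.75e-7 mol.
Photons that must be absorbed: 8.75e-7 / 0.00729 = 1.200e-4 mol.
Photon count: 1.200e-4 × 6.022e23 = 7.2e19.

7.2e19 photons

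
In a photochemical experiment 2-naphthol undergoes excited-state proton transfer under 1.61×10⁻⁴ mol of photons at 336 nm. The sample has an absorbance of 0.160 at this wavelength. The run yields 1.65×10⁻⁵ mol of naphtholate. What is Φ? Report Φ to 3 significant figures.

Fraction absorbed: 1 − 10^(−0.160) = 0.3082.
Photons absorbed: 0.3082 × 1.61×10⁻⁴ = 4.962×10⁻⁵ mol.
Φ = 1.65×10⁻⁵ mol / 4.962×10⁻⁵ mol photons = 0.333.

Φ = 0.333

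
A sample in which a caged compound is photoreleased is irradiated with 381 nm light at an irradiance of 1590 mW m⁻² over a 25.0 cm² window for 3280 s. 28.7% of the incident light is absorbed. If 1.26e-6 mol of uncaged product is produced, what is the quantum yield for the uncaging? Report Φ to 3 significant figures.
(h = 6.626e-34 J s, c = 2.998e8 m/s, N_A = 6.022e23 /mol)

Φ = 0.106

Photon energy at 381 nm: hc/λ = (6.626e-34)(2.998e8)/(381e-9) = 5.214e-19 J.
Energy delivered: (1590 mW m⁻²)(25.0e-4 m²)(3280 s) = 13.04 J.
Photons incident: 13.04 / 5.214e-19 = 2.501e19, i.e. 2.501e19/6.022e23 = 4.153e-5 mol.
Photons absorbed: 0.287 × 4.153e-5 = 1.192e-5 mol.
Φ = 1.26e-6 mol / 1.192e-5 mol photons = 0.106.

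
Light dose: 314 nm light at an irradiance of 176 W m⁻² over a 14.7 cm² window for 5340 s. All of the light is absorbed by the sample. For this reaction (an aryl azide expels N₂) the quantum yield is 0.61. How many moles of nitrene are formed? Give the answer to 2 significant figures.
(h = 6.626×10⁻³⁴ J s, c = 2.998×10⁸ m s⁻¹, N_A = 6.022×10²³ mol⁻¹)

Photon energy at 314 nm: hc/λ = (6.626×10⁻³⁴)(2.998×10⁸)/(314×10⁻⁹) = 6.326×10⁻¹⁹ J.
Energy delivered: (176 W m⁻²)(14.7×10⁻⁴ m²)(5340 s) = 1382 J.
Photons incident: 1382 / 6.326×10⁻¹⁹ = 2.185×10²¹, i.e. 2.185×10²¹/6.022×10²³ = 0.003628 mol.
Product: Φ × n_abs = 0.61 × 0.003628 = 0.002213 mol.

0.0022 mol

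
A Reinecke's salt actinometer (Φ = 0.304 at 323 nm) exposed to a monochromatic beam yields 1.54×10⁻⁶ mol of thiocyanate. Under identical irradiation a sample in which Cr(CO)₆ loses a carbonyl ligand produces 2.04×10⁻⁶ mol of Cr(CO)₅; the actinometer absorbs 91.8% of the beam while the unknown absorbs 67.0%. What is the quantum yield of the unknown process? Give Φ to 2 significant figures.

Φ = 0.55

Photons absorbed by the actinometer: 1.54×10⁻⁶ / 0.304 = 5.066×10⁻⁶ mol.
Incident flux: 5.066×10⁻⁶ / 0.918 = 5.519×10⁻⁶ einstein.
Absorbed by unknown: 0.670 × 5.519×10⁻⁶ = 3.698×10⁻⁶ mol.
Φ(unknown) = 2.04×10⁻⁶ / 3.698×10⁻⁶ = 0.55.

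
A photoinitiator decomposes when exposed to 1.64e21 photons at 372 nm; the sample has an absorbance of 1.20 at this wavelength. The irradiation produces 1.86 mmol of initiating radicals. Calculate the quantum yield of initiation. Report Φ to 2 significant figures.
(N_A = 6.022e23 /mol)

Φ = 0.73

Product: 1.86 mmol = 0.00186 mol.
Moles of photons: 1.64e21 / 6.022e23 = 0.002723 mol.
Fraction absorbed: 1 − 10^(−1.20) = 0.9369.
Photons absorbed: 0.9369 × 0.002723 = 0.002551 mol.
Φ = 0.00186 mol / 0.002551 mol photons = 0.73.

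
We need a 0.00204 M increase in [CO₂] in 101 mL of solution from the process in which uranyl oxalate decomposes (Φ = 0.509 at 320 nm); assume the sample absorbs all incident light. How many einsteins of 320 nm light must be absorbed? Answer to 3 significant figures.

4.05×10⁻⁴ einstein

Product: (0.00204 M)(0.101 L) = 2.060×10⁻⁴ mol.
Photons that must be absorbed: 2.060×10⁻⁴ / 0.509 = 4.047×10⁻⁴ mol.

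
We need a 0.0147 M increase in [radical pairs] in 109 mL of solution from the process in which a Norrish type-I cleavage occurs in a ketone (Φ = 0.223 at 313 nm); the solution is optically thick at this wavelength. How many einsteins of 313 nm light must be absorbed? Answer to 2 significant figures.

0.0072 einstein

Product: (0.0147 M)(0.109 L) = 0.001602 mol.
Photons that must be absorbed: 0.001602 / 0.223 = 0.007184 mol.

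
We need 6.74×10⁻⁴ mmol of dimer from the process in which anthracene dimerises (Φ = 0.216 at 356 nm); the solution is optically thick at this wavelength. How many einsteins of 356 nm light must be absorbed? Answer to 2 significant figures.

3.1×10⁻⁶ einstein

Product: 6.74×10⁻⁴ mmol = 6.74×10⁻⁷ mol.
Photons that must be absorbed: 6.74×10⁻⁷ / 0.216 = 3.120×10⁻⁶ mol.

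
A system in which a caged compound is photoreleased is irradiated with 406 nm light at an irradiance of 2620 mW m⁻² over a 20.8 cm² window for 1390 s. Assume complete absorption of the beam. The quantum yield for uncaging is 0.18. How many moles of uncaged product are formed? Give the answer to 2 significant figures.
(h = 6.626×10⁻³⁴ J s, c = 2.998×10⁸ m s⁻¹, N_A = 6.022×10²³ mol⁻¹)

Photon energy at 406 nm: hc/λ = (6.626×10⁻³⁴)(2.998×10⁸)/(406×10⁻⁹) = 4.893×10⁻¹⁹ J.
Energy delivered: (2620 mW m⁻²)(20.8×10⁻⁴ m²)(1390 s) = 7.575 J.
Photons incident: 7.575 / 4.893×10⁻¹⁹ = 1.548×10¹⁹, i.e. 1.548×10¹⁹/6.022×10²³ = 2.571×10⁻⁵ mol.
Product: Φ × n_abs = 0.18 × 2.571×10⁻⁵ = 4.628×10⁻⁶ mol.

4.6×10⁻⁶ mol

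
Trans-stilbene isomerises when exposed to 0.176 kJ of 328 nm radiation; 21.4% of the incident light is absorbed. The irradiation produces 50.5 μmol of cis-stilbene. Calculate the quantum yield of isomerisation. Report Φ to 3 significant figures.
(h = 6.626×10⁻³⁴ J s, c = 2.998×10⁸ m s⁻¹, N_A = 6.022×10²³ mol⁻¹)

Φ = 0.489

Product: 50.5 μmol = 5.05×10⁻⁵ mol.
Photon energy at 328 nm: hc/λ = (6.626×10⁻³⁴)(2.998×10⁸)/(328×10⁻⁹) = 6.056×10⁻¹⁹ J.
Incident energy: 0.176 kJ = 176 J.
Photons incident: 176 / 6.056×10⁻¹⁹ = 2.906×10²⁰, i.e. 2.906×10²⁰/6.022×10²³ = 4.826×10⁻⁴ mol.
Photons absorbed: 0.214 × 4.826×10⁻⁴ = 1.033×10⁻⁴ mol.
Φ = 5.05×10⁻⁵ mol / 1.033×10⁻⁴ mol photons = 0.489.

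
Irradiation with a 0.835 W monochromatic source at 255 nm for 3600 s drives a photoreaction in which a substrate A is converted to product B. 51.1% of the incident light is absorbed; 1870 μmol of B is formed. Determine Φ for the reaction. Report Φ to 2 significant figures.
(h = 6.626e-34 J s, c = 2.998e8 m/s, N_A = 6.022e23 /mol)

Φ = 0.57

Product: 1870 μmol = 0.00187 mol.
Photon energy at 255 nm: hc/λ = (6.626e-34)(2.998e8)/(255e-9) = 7.790e-19 J.
Energy delivered: (0.835 W)(3600 s) = 3006 J.
Photons incident: 3006 / 7.790e-19 = 3.859e21, i.e. 3.859e21/6.022e23 = 0.006408 mol.
Photons absorbed: 0.511 × 0.006408 = 0.003274 mol.
Φ = 0.00187 mol / 0.003274 mol photons = 0.57.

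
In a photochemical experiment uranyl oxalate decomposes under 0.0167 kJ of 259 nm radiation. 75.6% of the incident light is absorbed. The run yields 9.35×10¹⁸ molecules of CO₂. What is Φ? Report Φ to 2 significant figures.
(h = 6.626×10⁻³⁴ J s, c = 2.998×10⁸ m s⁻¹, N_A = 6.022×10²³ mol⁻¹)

Product: 9.35×10¹⁸ / 6.022×10²³ = 1.553×10⁻⁵ mol.
Photon energy at 259 nm: hc/λ = (6.626×10⁻³⁴)(2.998×10⁸)/(259×10⁻⁹) = 7.670×10⁻¹⁹ J.
Incident energy: 0.0167 kJ = 16.7 J.
Photons incident: 16.7 / 7.670×10⁻¹⁹ = 2.177×10¹⁹, i.e. 2.177×10¹⁹/6.022×10²³ = 3.615×10⁻⁵ mol.
Photons absorbed: 0.756 × 3.615×10⁻⁵ = 2.733×10⁻⁵ mol.
Φ = 1.553×10⁻⁵ mol / 2.733×10⁻⁵ mol photons = 0.57.

Φ = 0.57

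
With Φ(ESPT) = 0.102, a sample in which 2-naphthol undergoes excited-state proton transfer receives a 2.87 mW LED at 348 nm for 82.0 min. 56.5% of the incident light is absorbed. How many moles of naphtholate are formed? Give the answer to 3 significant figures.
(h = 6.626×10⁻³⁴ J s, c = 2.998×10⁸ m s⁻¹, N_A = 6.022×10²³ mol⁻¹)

Photon energy at 348 nm: hc/λ = (6.626×10⁻³⁴)(2.998×10⁸)/(348×10⁻⁹) = 5.708×10⁻¹⁹ J.
Energy delivered: (2.87 mW)(4920 s) = 14.12 J.
Photons incident: 14.12 / 5.708×10⁻¹⁹ = 2.474×10¹⁹, i.e. 2.474×10¹⁹/6.022×10²³ = 4.108×10⁻⁵ mol.
Photons absorbed: 0.565 × 4.108×10⁻⁵ = 2.321×10⁻⁵ mol.
Product: Φ × n_abs = 0.102 × 2.321×10⁻⁵ = 2.367×10⁻⁶ mol.

2.37×10⁻⁶ mol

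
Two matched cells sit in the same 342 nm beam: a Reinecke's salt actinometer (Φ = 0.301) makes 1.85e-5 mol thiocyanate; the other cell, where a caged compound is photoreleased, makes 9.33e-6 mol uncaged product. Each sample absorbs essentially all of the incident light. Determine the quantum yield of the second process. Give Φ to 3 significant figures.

Photons absorbed by the actinometer: 1.85e-5 / 0.301 = 6.146e-5 mol.
Φ(unknown) = 9.33e-6 / 6.146e-5 = 0.152.

Φ = 0.152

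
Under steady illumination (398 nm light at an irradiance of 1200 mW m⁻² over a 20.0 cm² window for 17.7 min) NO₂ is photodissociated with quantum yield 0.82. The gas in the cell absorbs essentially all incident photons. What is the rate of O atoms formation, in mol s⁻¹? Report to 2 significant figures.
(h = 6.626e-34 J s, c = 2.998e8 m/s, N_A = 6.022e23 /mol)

Photon energy at 398 nm: hc/λ = (6.626e-34)(2.998e8)/(398e-9) = 4.991e-19 J.
Energy delivered: (1200 mW m⁻²)(20.0e-4 m²)(1062 s) = 2.549 J.
Photons incident: 2.549 / 4.991e-19 = 5.107e18, i.e. 5.107e18/6.022e23 = 8.481e-6 mol.
Product formed: 0.82 × 8.481e-6 = 6.954e-6 mol.
Rate: 6.954e-6 / 1062 s = 6.5e-9 mol s⁻¹.

6.5e-9 mol s⁻¹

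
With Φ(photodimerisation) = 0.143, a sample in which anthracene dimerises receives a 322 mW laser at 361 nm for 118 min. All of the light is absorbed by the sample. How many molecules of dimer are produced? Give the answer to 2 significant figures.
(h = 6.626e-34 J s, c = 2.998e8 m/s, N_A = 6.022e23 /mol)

Photon energy at 361 nm: hc/λ = (6.626e-34)(2.998e8)/(361e-9) = 5.503e-19 J.
Energy delivered: (322 mW)(7080 s) = 2280 J.
Photons incident: 2280 / 5.503e-19 = 4.143e21, i.e. 4.143e21/6.022e23 = 0.006880 mol.
Product: Φ × n_abs = 0.143 × 0.006880 = 9.838e-4 mol.
As a count: 9.838e-4 × 6.022e23 = 5.9e20.

5.9e20 molecules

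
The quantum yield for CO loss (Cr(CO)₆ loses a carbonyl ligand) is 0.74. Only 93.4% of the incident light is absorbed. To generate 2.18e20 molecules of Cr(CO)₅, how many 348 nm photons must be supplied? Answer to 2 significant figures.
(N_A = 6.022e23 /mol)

3.2e20 photons

Product: 2.18e20 / 6.022e23 = 3.620e-4 mol.
Photons that must be absorbed: 3.620e-4 / 0.74 = 4.892e-4 mol.
Incident photons needed: 4.892e-4 / 0.934 = 5.238e-4 mol.
Photon count: 5.238e-4 × 6.022e23 = 3.2e20.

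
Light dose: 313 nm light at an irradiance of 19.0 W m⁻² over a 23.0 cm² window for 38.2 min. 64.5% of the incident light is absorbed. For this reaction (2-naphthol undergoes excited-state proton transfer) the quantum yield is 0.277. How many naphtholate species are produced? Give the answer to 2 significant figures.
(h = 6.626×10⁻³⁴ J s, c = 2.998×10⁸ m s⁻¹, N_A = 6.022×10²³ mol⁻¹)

2.8×10¹⁹ species

Photon energy at 313 nm: hc/λ = (6.626×10⁻³⁴)(2.998×10⁸)/(313×10⁻⁹) = 6.347×10⁻¹⁹ J.
Energy delivered: (19.0 W m⁻²)(23.0×10⁻⁴ m²)(2292 s) = 100.2 J.
Photons incident: 100.2 / 6.347×10⁻¹⁹ = 1.579×10²⁰, i.e. 1.579×10²⁰/6.022×10²³ = 2.622×10⁻⁴ mol.
Photons absorbed: 0.645 × 2.622×10⁻⁴ = 1.691×10⁻⁴ mol.
Product: Φ × n_abs = 0.277 × 1.691×10⁻⁴ = 4.684×10⁻⁵ mol.
As a count: 4.684×10⁻⁵ × 6.022×10²³ = 2.8×10¹⁹.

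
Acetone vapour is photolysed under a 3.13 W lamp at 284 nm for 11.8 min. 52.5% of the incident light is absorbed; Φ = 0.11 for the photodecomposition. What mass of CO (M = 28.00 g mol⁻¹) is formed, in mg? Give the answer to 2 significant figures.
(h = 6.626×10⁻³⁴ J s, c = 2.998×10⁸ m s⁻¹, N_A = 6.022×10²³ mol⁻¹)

8.5 mg

Photon energy at 284 nm: hc/λ = (6.626×10⁻³⁴)(2.998×10⁸)/(284×10⁻⁹) = 6.995×10⁻¹⁹ J.
Energy delivered: (3.13 W)(708 s) = 2216 J.
Photons incident: 2216 / 6.995×10⁻¹⁹ = 3.168×10²¹, i.e. 3.168×10²¹/6.022×10²³ = 0.005261 mol.
Photons absorbed: 0.525 × 0.005261 = 0.002762 mol.
Product: Φ × n_abs = 0.11 × 0.002762 = 3.038×10⁻⁴ mol.
Mass: 3.038×10⁻⁴ × 28.00 = 0.008506 g = 8.5 mg.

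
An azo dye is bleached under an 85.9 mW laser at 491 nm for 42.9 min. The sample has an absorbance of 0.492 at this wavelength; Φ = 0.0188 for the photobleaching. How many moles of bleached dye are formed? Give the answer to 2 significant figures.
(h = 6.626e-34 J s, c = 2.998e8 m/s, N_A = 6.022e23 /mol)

1.2e-5 mol

Photon energy at 491 nm: hc/λ = (6.626e-34)(2.998e8)/(491e-9) = 4.046e-19 J.
Energy delivered: (85.9 mW)(2574 s) = 221.1 J.
Photons incident: 221.1 / 4.046e-19 = 5.465e20, i.e. 5.465e20/6.022e23 = 9.075e-4 mol.
Fraction absorbed: 1 − 10^(−0.492) = 0.6779.
Photons absorbed: 0.6779 × 9.075e-4 = 6.152e-4 mol.
Product: Φ × n_abs = 0.0188 × 6.152e-4 = 1.157e-5 mol.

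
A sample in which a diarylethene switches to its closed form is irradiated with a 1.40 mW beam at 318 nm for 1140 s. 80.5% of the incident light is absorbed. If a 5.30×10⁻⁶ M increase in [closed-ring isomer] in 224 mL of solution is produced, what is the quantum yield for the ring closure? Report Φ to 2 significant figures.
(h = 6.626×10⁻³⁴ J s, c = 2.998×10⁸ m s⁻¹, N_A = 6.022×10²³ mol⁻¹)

Φ = 0.35

Product: (5.30×10⁻⁶ M)(0.224 L) = 1.187×10⁻⁶ mol.
Photon energy at 318 nm: hc/λ = (6.626×10⁻³⁴)(2.998×10⁸)/(318×10⁻⁹) = 6.247×10⁻¹⁹ J.
Energy delivered: (1.40 mW)(1140 s) = 1.596 J.
Photons incident: 1.596 / 6.247×10⁻¹⁹ = 2.555×10¹⁸, i.e. 2.555×10¹⁸/6.022×10²³ = 4.243×10⁻⁶ mol.
Photons absorbed: 0.805 × 4.243×10⁻⁶ = 3.416×10⁻⁶ mol.
Φ = 1.187×10⁻⁶ mol / 3.416×10⁻⁶ mol photons = 0.35.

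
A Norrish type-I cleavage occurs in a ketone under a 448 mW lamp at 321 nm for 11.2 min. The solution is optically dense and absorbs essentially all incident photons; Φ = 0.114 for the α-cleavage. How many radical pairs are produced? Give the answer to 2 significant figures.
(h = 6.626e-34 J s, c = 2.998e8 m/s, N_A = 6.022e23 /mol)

5.5e19 radical pairs

Photon energy at 321 nm: hc/λ = (6.626e-34)(2.998e8)/(321e-9) = 6.188e-19 J.
Energy delivered: (448 mW)(672 s) = 301.1 J.
Photons incident: 301.1 / 6.188e-19 = 4.866e20, i.e. 4.866e20/6.022e23 = 8.080e-4 mol.
Product: Φ × n_abs = 0.114 × 8.080e-4 = 9.211e-5 mol.
As a count: 9.211e-5 × 6.022e23 = 5.5e19.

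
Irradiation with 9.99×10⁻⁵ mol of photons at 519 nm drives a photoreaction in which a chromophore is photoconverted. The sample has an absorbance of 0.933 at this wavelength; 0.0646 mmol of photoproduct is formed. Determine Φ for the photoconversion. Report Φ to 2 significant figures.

Product: 0.0646 mmol = 6.46×10⁻⁵ mol.
Fraction absorbed: 1 − 10^(−0.933) = 0.8833.
Photons absorbed: 0.8833 × 9.99×10⁻⁵ = 8.824×10⁻⁵ mol.
Φ = 6.46×10⁻⁵ mol / 8.824×10⁻⁵ mol photons = 0.73.

Φ = 0.73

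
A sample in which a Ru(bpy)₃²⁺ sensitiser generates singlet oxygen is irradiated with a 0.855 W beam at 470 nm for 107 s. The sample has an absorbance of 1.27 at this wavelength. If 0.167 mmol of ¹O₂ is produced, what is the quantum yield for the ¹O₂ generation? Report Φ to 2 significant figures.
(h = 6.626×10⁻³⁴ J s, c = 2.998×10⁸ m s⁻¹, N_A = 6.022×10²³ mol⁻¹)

Product: 0.167 mmol = 1.67×10⁻⁴ mol.
Photon energy at 470 nm: hc/λ = (6.626×10⁻³⁴)(2.998×10⁸)/(470×10⁻⁹) = 4.227×10⁻¹⁹ J.
Energy delivered: (0.855 W)(107 s) = 91.49 J.
Photons incident: 91.49 / 4.227×10⁻¹⁹ = 2.164×10²⁰, i.e. 2.164×10²⁰/6.022×10²³ = 3.593×10⁻⁴ mol.
Fraction absorbed: 1 − 10^(−1.27) = 0.9463.
Photons absorbed: 0.9463 × 3.593×10⁻⁴ = 3.400×10⁻⁴ mol.
Φ = 1.67×10⁻⁴ mol / 3.400×10⁻⁴ mol photons = 0.49.

Φ = 0.49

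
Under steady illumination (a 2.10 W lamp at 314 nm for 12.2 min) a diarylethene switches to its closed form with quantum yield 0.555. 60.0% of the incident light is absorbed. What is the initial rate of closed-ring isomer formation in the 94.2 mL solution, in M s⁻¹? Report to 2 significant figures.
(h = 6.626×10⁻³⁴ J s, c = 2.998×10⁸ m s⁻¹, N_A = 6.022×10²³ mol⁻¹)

1.9×10⁻⁵ M s⁻¹

Photon energy at 314 nm: hc/λ = (6.626×10⁻³⁴)(2.998×10⁸)/(314×10⁻⁹) = 6.326×10⁻¹⁹ J.
Energy delivered: (2.10 W)(732 s) = 1537 J.
Photons incident: 1537 / 6.326×10⁻¹⁹ = 2.430×10²¹, i.e. 2.430×10²¹/6.022×10²³ = 0.004035 mol.
Photons absorbed: 0.600 × 0.004035 = 0.002421 mol.
Product formed: 0.555 × 0.002421 = 0.001344 mol.
Rate: 0.001344 mol / (732 s × 0.0942 L) = 1.9×10⁻⁵ M s⁻¹.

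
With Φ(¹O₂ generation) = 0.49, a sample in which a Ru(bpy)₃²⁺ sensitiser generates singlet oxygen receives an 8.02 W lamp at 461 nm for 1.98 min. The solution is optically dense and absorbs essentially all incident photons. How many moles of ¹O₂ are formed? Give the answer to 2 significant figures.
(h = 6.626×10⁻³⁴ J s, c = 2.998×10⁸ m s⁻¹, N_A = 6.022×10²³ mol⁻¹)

0.0018 mol

Photon energy at 461 nm: hc/λ = (6.626×10⁻³⁴)(2.998×10⁸)/(461×10⁻⁹) = 4.309×10⁻¹⁹ J.
Energy delivered: (8.02 W)(118.8 s) = 952.8 J.
Photons incident: 952.8 / 4.309×10⁻¹⁹ = 2.211×10²¹, i.e. 2.211×10²¹/6.022×10²³ = 0.003672 mol.
Product: Φ × n_abs = 0.49 × 0.003672 = 0.001799 mol.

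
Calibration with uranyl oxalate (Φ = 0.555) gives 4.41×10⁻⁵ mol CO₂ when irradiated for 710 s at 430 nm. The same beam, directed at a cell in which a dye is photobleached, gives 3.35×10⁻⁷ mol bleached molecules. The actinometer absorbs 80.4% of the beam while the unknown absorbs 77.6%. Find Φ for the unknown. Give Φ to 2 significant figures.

Photons absorbed by the actinometer: 4.41×10⁻⁵ / 0.555 = 7.946×10⁻⁵ mol.
Incident flux: 7.946×10⁻⁵ / 0.804 = 9.883×10⁻⁵ einstein.
Absorbed by unknown: 0.776 × 9.883×10⁻⁵ = 7.669×10⁻⁵ mol.
Φ(unknown) = 3.35×10⁻⁷ / 7.669×10⁻⁵ = 0.0044.

Φ = 0.0044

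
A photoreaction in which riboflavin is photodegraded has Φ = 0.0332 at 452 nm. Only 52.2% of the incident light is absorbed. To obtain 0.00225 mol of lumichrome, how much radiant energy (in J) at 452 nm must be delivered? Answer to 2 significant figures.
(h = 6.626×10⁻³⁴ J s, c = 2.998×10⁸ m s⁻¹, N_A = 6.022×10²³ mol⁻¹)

Photons that must be absorbed: 0.00225 / 0.0332 = 0.06777 mol.
Incident photons needed: 0.06777 / 0.522 = 0.1298 mol.
Photon energy: hc/λ = 4.395×10⁻¹⁹ J; per mole, 2.647×10⁵ J mol⁻¹.
Energy required: 0.1298 × 2.647×10⁵ = 3.4×10⁴ J.

3.4×10⁴ J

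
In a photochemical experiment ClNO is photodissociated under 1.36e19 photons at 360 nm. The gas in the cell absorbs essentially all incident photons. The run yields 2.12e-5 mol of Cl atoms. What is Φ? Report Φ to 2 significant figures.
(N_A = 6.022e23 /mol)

Φ = 0.94

Moles of photons: 1.36e19 / 6.022e23 = 2.258e-5 mol.
Φ = 2.12e-5 mol / 2.258e-5 mol photons = 0.94.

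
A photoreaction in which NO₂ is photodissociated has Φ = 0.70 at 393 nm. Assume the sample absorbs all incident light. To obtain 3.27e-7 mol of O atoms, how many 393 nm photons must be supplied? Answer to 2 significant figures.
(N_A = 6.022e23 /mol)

2.8e17 photons

Photons that must be absorbed: 3.27e-7 / 0.70 = 4.671e-7 mol.
Photon count: 4.671e-7 × 6.022e23 = 2.8e17.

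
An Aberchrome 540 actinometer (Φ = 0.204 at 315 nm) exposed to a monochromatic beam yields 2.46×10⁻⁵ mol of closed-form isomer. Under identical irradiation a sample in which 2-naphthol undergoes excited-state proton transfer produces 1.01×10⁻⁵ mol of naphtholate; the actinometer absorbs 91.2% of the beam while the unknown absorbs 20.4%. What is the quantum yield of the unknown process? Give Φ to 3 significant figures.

Φ = 0.374

Photons absorbed by the actinometer: 2.46×10⁻⁵ / 0.204 = 1.206×10⁻⁴ mol.
Incident flux: 1.206×10⁻⁴ / 0.912 = 1.322×10⁻⁴ einstein.
Absorbed by unknown: 0.204 × 1.322×10⁻⁴ = 2.697×10⁻⁵ mol.
Φ(unknown) = 1.01×10⁻⁵ / 2.697×10⁻⁵ = 0.374.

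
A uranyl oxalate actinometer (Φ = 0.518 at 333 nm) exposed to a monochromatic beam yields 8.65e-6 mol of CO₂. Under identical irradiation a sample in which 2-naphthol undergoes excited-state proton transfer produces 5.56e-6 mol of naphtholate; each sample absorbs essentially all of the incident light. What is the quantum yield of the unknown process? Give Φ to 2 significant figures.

Φ = 0.33

Photons absorbed by the actinometer: 8.65e-6 / 0.518 = 1.670e-5 mol.
Φ(unknown) = 5.56e-6 / 1.670e-5 = 0.33.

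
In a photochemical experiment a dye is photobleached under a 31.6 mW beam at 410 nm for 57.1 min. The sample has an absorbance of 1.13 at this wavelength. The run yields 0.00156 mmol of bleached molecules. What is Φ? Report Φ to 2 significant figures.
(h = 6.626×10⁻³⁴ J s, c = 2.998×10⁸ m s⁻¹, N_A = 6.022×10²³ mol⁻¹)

Φ = 0.0045

Product: 0.00156 mmol = 1.56×10⁻⁶ mol.
Photon energy at 410 nm: hc/λ = (6.626×10⁻³⁴)(2.998×10⁸)/(410×10⁻⁹) = 4.845×10⁻¹⁹ J.
Energy delivered: (31.6 mW)(3426 s) = 108.3 J.
Photons incident: 108.3 / 4.845×10⁻¹⁹ = 2.235×10²⁰, i.e. 2.235×10²⁰/6.022×10²³ = 3.711×10⁻⁴ mol.
Fraction absorbed: 1 − 10^(−1.13) = 0.9259.
Photons absorbed: 0.9259 × 3.711×10⁻⁴ = 3.436×10⁻⁴ mol.
Φ = 1.56×10⁻⁶ mol / 3.436×10⁻⁴ mol photons = 0.0045.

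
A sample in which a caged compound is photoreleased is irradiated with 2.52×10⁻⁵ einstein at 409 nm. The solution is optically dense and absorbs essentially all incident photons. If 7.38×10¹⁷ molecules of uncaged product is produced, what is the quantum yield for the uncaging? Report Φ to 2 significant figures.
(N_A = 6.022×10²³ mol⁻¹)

Φ = 0.049

Product: 7.38×10¹⁷ / 6.022×10²³ = 1.226×10⁻⁶ mol.
Φ = 1.226×10⁻⁶ mol / 2.52×10⁻⁵ mol photons = 0.049.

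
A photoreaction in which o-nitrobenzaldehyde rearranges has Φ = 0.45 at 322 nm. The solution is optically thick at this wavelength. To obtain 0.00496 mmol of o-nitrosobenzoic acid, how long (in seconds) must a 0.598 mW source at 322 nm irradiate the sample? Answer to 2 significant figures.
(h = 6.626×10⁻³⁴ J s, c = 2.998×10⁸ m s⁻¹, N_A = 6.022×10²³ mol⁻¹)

t ≈ 6800 s

Product: 0.00496 mmol = 4.96×10⁻⁶ mol.
Photons that must be absorbed: 4.96×10⁻⁶ / 0.45 = 1.102×10⁻⁵ mol.
Photon energy: hc/λ = 6.169×10⁻¹⁹ J; per mole, 3.715×10⁵ J mol⁻¹.
Energy required: 1.102×10⁻⁵ × 3.715×10⁵ = 4.094 J.
Time: 4.094 J / 0.000598 W = 6800 s.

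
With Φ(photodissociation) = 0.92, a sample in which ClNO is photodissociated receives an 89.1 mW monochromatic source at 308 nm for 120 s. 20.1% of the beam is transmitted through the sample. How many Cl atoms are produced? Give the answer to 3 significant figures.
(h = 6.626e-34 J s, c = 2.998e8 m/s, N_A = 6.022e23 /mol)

Photon energy at 308 nm: hc/λ = (6.626e-34)(2.998e8)/(308e-9) = 6.450e-19 J.
Energy delivered: (89.1 mW)(120 s) = 10.69 J.
Photons incident: 10.69 / 6.450e-19 = 1.657e19, i.e. 1.657e19/6.022e23 = 2.752e-5 mol.
Fraction absorbed: 1 − 20.1/100 = 0.7990.
Photons absorbed: 0.7990 × 2.752e-5 = 2.199e-5 mol.
Product: Φ × n_abs = 0.92 × 2.199e-5 = 2.023e-5 mol.
As a count: 2.023e-5 × 6.022e23 = 1.22e19.

1.22e19 atoms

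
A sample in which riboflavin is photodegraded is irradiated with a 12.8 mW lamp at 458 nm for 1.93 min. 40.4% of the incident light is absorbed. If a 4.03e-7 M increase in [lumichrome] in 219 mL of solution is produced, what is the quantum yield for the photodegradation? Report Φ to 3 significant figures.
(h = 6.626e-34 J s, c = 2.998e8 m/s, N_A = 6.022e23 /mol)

Product: (4.03e-7 M)(0.219 L) = 8.826e-8 mol.
Photon energy at 458 nm: hc/λ = (6.626e-34)(2.998e8)/(458e-9) = 4.337e-19 J.
Energy delivered: (12.8 mW)(115.8 s) = 1.482 J.
Photons incident: 1.482 / 4.337e-19 = 3.417e18, i.e. 3.417e18/6.022e23 = 5.674e-6 mol.
Photons absorbed: 0.404 × 5.674e-6 = 2.292e-6 mol.
Φ = 8.826e-8 mol / 2.292e-6 mol photons = 0.0385.

Φ = 0.0385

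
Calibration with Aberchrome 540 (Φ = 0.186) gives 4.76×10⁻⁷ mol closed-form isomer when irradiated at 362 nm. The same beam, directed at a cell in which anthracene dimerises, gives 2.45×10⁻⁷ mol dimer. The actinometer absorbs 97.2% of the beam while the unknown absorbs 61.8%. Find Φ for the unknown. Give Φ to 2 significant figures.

Photons absorbed by the actinometer: 4.76×10⁻⁷ / 0.186 = 2.559×10⁻⁶ mol.
Incident flux: 2.559×10⁻⁶ / 0.972 = 2.633×10⁻⁶ einstein.
Absorbed by unknown: 0.618 × 2.633×10⁻⁶ = 1.627×10⁻⁶ mol.
Φ(unknown) = 2.45×10⁻⁷ / 1.627×10⁻⁶ = 0.15.

Φ = 0.15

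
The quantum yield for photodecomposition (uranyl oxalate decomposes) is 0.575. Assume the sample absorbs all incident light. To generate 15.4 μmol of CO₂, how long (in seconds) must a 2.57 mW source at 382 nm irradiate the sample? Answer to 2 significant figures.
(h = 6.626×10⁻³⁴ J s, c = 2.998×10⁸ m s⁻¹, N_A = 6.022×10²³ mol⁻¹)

t ≈ 3300 s

Product: 15.4 μmol = 1.54×10⁻⁵ mol.
Photons that must be absorbed: 1.54×10⁻⁵ / 0.575 = 2.678×10⁻⁵ mol.
Photon energy: hc/λ = 5.200×10⁻¹⁹ J; per mole, 3.131×10⁵ J mol⁻¹.
Energy required: 2.678×10⁻⁵ × 3.131×10⁵ = 8.385 J.
Time: 8.385 J / 0.00257 W = 3300 s.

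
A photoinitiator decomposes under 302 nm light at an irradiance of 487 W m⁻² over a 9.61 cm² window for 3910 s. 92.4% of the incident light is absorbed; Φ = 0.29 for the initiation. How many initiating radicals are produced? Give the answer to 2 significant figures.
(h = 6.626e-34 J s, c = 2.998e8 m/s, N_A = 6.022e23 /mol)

7.5e20 initiating radicals

Photon energy at 302 nm: hc/λ = (6.626e-34)(2.998e8)/(302e-9) = 6.578e-19 J.
Energy delivered: (487 W m⁻²)(9.61e-4 m²)(3910 s) = 1830 J.
Photons incident: 1830 / 6.578e-19 = 2.782e21, i.e. 2.782e21/6.022e23 = 0.004620 mol.
Photons absorbed: 0.924 × 0.004620 = 0.004269 mol.
Product: Φ × n_abs = 0.29 × 0.004269 = 0.001238 mol.
As a count: 0.001238 × 6.022e23 = 7.5e20.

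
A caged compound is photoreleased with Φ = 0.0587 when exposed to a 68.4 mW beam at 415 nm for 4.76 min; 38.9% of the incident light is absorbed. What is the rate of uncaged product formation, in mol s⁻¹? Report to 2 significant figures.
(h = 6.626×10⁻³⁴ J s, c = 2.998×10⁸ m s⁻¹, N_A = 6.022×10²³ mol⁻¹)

5.4×10⁻⁹ mol s⁻¹

Photon energy at 415 nm: hc/λ = (6.626×10⁻³⁴)(2.998×10⁸)/(415×10⁻⁹) = 4.787×10⁻¹⁹ J.
Energy delivered: (68.4 mW)(285.6 s) = 19.54 J.
Photons incident: 19.54 / 4.787×10⁻¹⁹ = 4.082×10¹⁹, i.e. 4.082×10¹⁹/6.022×10²³ = 6.778×10⁻⁵ mol.
Photons absorbed: 0.389 × 6.778×10⁻⁵ = 2.637×10⁻⁵ mol.
Product formed: 0.0587 × 2.637×10⁻⁵ = 1.548×10⁻⁶ mol.
Rate: 1.548×10⁻⁶ / 285.6 s = 5.4×10⁻⁹ mol s⁻¹.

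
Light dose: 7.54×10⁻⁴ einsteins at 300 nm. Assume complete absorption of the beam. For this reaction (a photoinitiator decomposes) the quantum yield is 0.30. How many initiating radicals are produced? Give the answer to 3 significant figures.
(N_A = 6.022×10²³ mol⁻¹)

1.36×10²⁰ initiating radicals

Product: Φ × n_abs = 0.30 × 7.54×10⁻⁴ = 2.262×10⁻⁴ mol.
As a count: 2.262×10⁻⁴ × 6.022×10²³ = 1.36×10²⁰.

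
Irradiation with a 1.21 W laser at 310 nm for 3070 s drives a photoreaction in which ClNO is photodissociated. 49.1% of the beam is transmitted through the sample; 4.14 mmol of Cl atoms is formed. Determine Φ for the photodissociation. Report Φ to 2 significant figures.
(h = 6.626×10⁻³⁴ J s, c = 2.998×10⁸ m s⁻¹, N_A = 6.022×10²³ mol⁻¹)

Product: 4.14 mmol = 0.00414 mol.
Photon energy at 310 nm: hc/λ = (6.626×10⁻³⁴)(2.998×10⁸)/(310×10⁻⁹) = 6.408×10⁻¹⁹ J.
Energy delivered: (1.21 W)(3070 s) = 3715 J.
Photons incident: 3715 / 6.408×10⁻¹⁹ = 5.797×10²¹, i.e. 5.797×10²¹/6.022×10²³ = 0.009626 mol.
Fraction absorbed: 1 − 49.1/100 = 0.5090.
Photons absorbed: 0.5090 × 0.009626 = 0.004900 mol.
Φ = 0.00414 mol / 0.004900 mol photons = 0.84.

Φ = 0.84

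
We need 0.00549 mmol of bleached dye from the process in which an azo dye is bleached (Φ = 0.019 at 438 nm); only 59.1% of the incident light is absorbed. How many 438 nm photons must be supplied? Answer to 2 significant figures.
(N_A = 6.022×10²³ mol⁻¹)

2.9×10²⁰ photons

Product: 0.00549 mmol = 5.49×10⁻⁶ mol.
Photons that must be absorbed: 5.49×10⁻⁶ / 0.019 = 2.889×10⁻⁴ mol.
Incident photons needed: 2.889×10⁻⁴ / 0.591 = 4.888×10⁻⁴ mol.
Photon count: 4.888×10⁻⁴ × 6.022×10²³ = 2.9×10²⁰.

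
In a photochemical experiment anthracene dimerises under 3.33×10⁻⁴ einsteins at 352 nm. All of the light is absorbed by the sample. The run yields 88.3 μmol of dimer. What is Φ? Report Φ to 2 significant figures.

Φ = 0.27

Product: 88.3 μmol = 8.83×10⁻⁵ mol.
Φ = 8.83×10⁻⁵ mol / 3.33×10⁻⁴ mol photons = 0.27.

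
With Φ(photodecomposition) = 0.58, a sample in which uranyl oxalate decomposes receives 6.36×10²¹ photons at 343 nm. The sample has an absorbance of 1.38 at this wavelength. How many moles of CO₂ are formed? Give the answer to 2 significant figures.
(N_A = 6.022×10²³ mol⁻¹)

Moles of photons: 6.36×10²¹ / 6.022×10²³ = 0.01056 mol.
Fraction absorbed: 1 − 10^(−1.38) = 0.9583.
Photons absorbed: 0.9583 × 0.01056 = 0.01012 mol.
Product: Φ × n_abs = 0.58 × 0.01012 = 0.005870 mol.

0.0059 mol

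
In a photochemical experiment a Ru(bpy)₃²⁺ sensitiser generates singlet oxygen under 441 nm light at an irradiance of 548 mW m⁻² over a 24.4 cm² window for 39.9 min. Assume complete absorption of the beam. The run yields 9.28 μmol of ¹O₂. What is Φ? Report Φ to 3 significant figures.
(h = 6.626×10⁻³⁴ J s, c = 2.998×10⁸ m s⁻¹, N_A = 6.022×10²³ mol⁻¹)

Φ = 0.786

Product: 9.28 μmol = 9.28×10⁻⁶ mol.
Photon energy at 441 nm: hc/λ = (6.626×10⁻³⁴)(2.998×10⁸)/(441×10⁻⁹) = 4.504×10⁻¹⁹ J.
Energy delivered: (548 mW m⁻²)(24.4×10⁻⁴ m²)(2394 s) = 3.201 J.
Photons incident: 3.201 / 4.504×10⁻¹⁹ = 7.107×10¹⁸, i.e. 7.107×10¹⁸/6.022×10²³ = 1.180×10⁻⁵ mol.
Φ = 9.28×10⁻⁶ mol / 1.180×10⁻⁵ mol photons = 0.786.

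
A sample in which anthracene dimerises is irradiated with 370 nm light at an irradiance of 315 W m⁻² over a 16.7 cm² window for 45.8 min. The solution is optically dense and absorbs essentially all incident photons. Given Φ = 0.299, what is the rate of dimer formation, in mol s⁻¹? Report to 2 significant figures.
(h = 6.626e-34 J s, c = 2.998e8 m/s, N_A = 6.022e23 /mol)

4.9e-7 mol s⁻¹

Photon energy at 370 nm: hc/λ = (6.626e-34)(2.998e8)/(370e-9) = 5.369e-19 J.
Energy delivered: (315 W m⁻²)(16.7e-4 m²)(2748 s) = 1446 J.
Photons incident: 1446 / 5.369e-19 = 2.693e21, i.e. 2.693e21/6.022e23 = 0.004472 mol.
Product formed: 0.299 × 0.004472 = 0.001337 mol.
Rate: 0.001337 / 2748 s = 4.9e-7 mol s⁻¹.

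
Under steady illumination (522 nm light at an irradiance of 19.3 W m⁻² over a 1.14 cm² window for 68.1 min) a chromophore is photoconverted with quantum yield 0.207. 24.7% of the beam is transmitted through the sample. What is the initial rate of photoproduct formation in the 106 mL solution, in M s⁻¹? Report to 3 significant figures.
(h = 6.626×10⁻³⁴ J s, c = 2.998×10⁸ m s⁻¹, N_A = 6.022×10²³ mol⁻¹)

Photon energy at 522 nm: hc/λ = (6.626×10⁻³⁴)(2.998×10⁸)/(522×10⁻⁹) = 3.806×10⁻¹⁹ J.
Energy delivered: (19.3 W m⁻²)(1.14×10⁻⁴ m²)(4086 s) = 8.990 J.
Photons incident: 8.990 / 3.806×10⁻¹⁹ = 2.362×10¹⁹, i.e. 2.362×10¹⁹/6.022×10²³ = 3.922×10⁻⁵ mol.
Fraction absorbed: 1 − 24.7/100 = 0.7530.
Photons absorbed: 0.7530 × 3.922×10⁻⁵ = 2.953×10⁻⁵ mol.
Product formed: 0.207 × 2.953×10⁻⁵ = 6.113×10⁻⁶ mol.
Rate: 6.113×10⁻⁶ mol / (4086 s × 0.106 L) = 1.41×10⁻⁸ M s⁻¹.

1.41×10⁻⁸ M s⁻¹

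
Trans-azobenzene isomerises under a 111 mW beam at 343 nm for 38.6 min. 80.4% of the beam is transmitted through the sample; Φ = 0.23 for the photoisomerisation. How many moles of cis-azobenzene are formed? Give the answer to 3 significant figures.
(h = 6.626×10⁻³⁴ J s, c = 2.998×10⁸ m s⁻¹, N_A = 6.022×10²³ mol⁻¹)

Photon energy at 343 nm: hc/λ = (6.626×10⁻³⁴)(2.998×10⁸)/(343×10⁻⁹) = 5.791×10⁻¹⁹ J.
Energy delivered: (111 mW)(2316 s) = 257.1 J.
Photons incident: 257.1 / 5.791×10⁻¹⁹ = 4.440×10²⁰, i.e. 4.440×10²⁰/6.022×10²³ = 7.373×10⁻⁴ mol.
Fraction absorbed: 1 − 80.4/100 = 0.1960.
Photons absorbed: 0.1960 × 7.373×10⁻⁴ = 1.445×10⁻⁴ mol.
Product: Φ × n_abs = 0.23 × 1.445×10⁻⁴ = 3.323×10⁻⁵ mol.

3.32×10⁻⁵ mol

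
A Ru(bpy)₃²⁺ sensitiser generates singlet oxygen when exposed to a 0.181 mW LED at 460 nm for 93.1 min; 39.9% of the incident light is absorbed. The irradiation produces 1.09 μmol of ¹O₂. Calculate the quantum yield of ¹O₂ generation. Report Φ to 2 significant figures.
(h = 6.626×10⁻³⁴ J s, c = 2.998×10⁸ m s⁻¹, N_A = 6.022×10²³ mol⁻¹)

Product: 1.09 μmol = 1.09×10⁻⁶ mol.
Photon energy at 460 nm: hc/λ = (6.626×10⁻³⁴)(2.998×10⁸)/(460×10⁻⁹) = 4.318×10⁻¹⁹ J.
Energy delivered: (0.181 mW)(5586 s) = 1.011 J.
Photons incident: 1.011 / 4.318×10⁻¹⁹ = 2.341×10¹⁸, i.e. 2.341×10¹⁸/6.022×10²³ = 3.887×10⁻⁶ mol.
Photons absorbed: 0.399 × 3.887×10⁻⁶ = 1.551×10⁻⁶ mol.
Φ = 1.09×10⁻⁶ mol / 1.551×10⁻⁶ mol photons = 0.70.

Φ = 0.70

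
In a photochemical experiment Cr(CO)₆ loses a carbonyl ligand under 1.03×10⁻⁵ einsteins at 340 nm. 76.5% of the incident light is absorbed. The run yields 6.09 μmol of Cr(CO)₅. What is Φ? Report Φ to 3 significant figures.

Product: 6.09 μmol = 6.09×10⁻⁶ mol.
Photons absorbed: 0.765 × 1.03×10⁻⁵ = 7.880×10⁻⁶ mol.
Φ = 6.09×10⁻⁶ mol / 7.880×10⁻⁶ mol photons = 0.773.

Φ = 0.773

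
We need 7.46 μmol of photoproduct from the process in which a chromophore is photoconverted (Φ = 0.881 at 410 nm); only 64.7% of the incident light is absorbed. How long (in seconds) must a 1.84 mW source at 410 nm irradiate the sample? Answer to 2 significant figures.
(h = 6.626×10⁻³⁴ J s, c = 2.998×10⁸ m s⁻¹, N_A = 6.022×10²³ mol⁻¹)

Product: 7.46 μmol = 7.46×10⁻⁶ mol.
Photons that must be absorbed: 7.46×10⁻⁶ / 0.881 = 8.468×10⁻⁶ mol.
Incident photons needed: 8.468×10⁻⁶ / 0.647 = 1.309×10⁻⁵ mol.
Photon energy: hc/λ = 4.845×10⁻¹⁹ J; per mole, 2.918×10⁵ J mol⁻¹.
Energy required: 1.309×10⁻⁵ × 2.918×10⁵ = 3.820 J.
Time: 3.820 J / 0.00184 W = 2100 s.

t ≈ 2100 s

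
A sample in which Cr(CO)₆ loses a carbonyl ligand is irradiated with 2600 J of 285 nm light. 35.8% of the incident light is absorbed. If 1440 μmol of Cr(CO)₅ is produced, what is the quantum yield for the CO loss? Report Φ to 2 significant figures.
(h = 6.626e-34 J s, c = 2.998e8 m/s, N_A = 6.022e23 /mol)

Product: 1440 μmol = 0.00144 mol.
Photon energy at 285 nm: hc/λ = (6.626e-34)(2.998e8)/(285e-9) = 6.970e-19 J.
Photons incident: 2600 / 6.970e-19 = 3.730e21, i.e. 3.730e21/6.022e23 = 0.006194 mol.
Photons absorbed: 0.358 × 0.006194 = 0.002217 mol.
Φ = 0.00144 mol / 0.002217 mol photons = 0.65.

Φ = 0.65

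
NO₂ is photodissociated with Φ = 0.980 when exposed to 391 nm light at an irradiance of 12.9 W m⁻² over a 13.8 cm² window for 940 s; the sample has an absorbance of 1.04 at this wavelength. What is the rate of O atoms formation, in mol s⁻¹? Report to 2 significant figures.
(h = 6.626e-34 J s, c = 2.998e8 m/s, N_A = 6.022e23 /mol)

5.2e-8 mol s⁻¹

Photon energy at 391 nm: hc/λ = (6.626e-34)(2.998e8)/(391e-9) = 5.080e-19 J.
Energy delivered: (12.9 W m⁻²)(13.8e-4 m²)(940 s) = 16.73 J.
Photons incident: 16.73 / 5.080e-19 = 3.293e19, i.e. 3.293e19/6.022e23 = 5.468e-5 mol.
Fraction absorbed: 1 − 10^(−1.04) = 0.9088.
Photons absorbed: 0.9088 × 5.468e-5 = 4.969e-5 mol.
Product formed: 0.980 × 4.969e-5 = 4.870e-5 mol.
Rate: 4.870e-5 / 940 s = 5.2e-8 mol s⁻¹.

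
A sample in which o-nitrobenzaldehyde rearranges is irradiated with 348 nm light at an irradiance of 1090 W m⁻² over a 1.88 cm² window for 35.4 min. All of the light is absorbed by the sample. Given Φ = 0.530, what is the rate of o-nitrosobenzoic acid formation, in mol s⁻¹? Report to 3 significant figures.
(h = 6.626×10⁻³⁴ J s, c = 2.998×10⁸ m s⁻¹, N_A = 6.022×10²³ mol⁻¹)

3.16×10⁻⁷ mol s⁻¹

Photon energy at 348 nm: hc/λ = (6.626×10⁻³⁴)(2.998×10⁸)/(348×10⁻⁹) = 5.708×10⁻¹⁹ J.
Energy delivered: (1090 W m⁻²)(1.88×10⁻⁴ m²)(2124 s) = 435.3 J.
Photons incident: 435.3 / 5.708×10⁻¹⁹ = 7.626×10²⁰, i.e. 7.626×10²⁰/6.022×10²³ = 0.001266 mol.
Product formed: 0.530 × 0.001266 = 6.710×10⁻⁴ mol.
Rate: 6.710×10⁻⁴ / 2124 s = 3.16×10⁻⁷ mol s⁻¹.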